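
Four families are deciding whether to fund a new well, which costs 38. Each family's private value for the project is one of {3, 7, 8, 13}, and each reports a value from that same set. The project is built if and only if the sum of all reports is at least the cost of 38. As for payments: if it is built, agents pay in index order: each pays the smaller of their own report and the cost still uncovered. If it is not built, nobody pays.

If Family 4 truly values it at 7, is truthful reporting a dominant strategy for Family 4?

Yes

Check each profile of the others' reports and compare truth against every alternative report.
Others report (13, 13, 13): truth gives 7, best alternative gives 7.
Others report (8, 13, 13): truth gives 3, best alternative gives 3.
Others report (13, 8, 13): truth gives 3, best alternative gives 3.
Others report (13, 13, 8): truth gives 3, best alternative gives 3.
Others report (7, 13, 13): truth gives 2, best alternative gives 2.
Others report (13, 7, 13): truth gives 2, best alternative gives 2.
(Remaining 58 profiles checked similarly; truth is weakly best in each.)
In every case the truthful report is at least as good as any alternative, so it is a dominant strategy.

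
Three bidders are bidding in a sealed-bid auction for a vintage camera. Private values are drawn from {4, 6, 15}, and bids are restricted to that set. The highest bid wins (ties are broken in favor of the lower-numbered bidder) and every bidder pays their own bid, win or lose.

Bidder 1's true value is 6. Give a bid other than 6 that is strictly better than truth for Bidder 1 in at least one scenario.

4

Suppose Bidder 2 bids 4 and Bidder 3 bids 4.
Bid 6: wins, pays 6, utility 6 - 6 = 0.
Bid 4: wins, pays 4, utility 6 - 4 = 2.
So bidding 4 beats truth here (2 > 0).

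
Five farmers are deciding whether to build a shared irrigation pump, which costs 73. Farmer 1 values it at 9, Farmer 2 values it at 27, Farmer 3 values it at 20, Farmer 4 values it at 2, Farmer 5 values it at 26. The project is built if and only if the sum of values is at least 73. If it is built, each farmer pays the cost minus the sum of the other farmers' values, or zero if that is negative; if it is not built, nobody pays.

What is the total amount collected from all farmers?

40

Total value 84 ≥ cost 73, so it is built.
Farmer 1: others sum to 75; max(0, 73 - 75) = 0.
Farmer 2: others sum to 57; max(0, 73 - 57) = 16.
Farmer 3: others sum to 64; max(0, 73 - 64) = 9.
Farmer 4: others sum to 82; max(0, 73 - 82) = 0.
Farmer 5: others sum to 58; max(0, 73 - 58) = 15.
Total collected = 0 + 16 + 9 + 0 + 15 = 40.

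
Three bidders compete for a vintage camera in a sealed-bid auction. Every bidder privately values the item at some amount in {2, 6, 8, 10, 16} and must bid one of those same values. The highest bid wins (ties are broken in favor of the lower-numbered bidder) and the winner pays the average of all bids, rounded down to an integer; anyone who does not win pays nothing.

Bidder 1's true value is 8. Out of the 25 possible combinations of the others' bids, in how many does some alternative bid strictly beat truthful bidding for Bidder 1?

5

Others bid (2, 2): truth gives 4; bid 2 gives 6 > 4. Violating.
Others bid (2, 6): truth gives 3; bid 6 gives 4 > 3. Violating.
Others bid (2, 10): truth gives 0; bid 10 gives 1 > 0. Violating.
Others bid (6, 2): truth gives 3; bid 6 gives 4 > 3. Violating.
Others bid (2, 8): truth gives 2; no alternative beats it.
Others bid (2, 16): truth gives 0; no alternative beats it.
(Checking all 25 profiles: 5 have a profitable deviation, 20 do not.)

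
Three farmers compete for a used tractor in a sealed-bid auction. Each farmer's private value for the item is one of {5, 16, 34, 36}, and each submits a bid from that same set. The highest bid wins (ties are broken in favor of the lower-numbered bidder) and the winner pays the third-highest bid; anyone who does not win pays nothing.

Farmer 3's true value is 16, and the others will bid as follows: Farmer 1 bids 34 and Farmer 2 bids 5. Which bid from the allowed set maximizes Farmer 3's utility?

36

Bid 5: loses, pays 0, utility 0.
Bid 16: loses, pays 0, utility 0.
Bid 34: loses, pays 0, utility 0.
Bid 36: wins, pays 5, utility 16 - 5 = 11.
The best choice is 36 with utility 11.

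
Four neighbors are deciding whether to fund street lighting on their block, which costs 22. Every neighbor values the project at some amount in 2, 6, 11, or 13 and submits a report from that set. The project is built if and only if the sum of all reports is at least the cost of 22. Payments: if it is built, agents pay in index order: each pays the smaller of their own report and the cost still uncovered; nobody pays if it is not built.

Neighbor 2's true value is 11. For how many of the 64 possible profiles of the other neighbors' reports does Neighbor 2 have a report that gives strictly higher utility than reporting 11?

Others report (2, 2, 13): truth gives 0; report 6 gives 5 > 0. Violating.
Others report (2, 6, 11): truth gives 0; report 6 gives 5 > 0. Violating.
Others report (2, 6, 13): truth gives 0; report 2 gives 9 > 0. Violating.
Others report (2, 11, 6): truth gives 0; report 6 gives 5 > 0. Violating.
Others report (2, 2, 2): truth gives 0; no alternative beats it.
Others report (2, 2, 6): truth gives 0; no alternative beats it.
(Checking all 64 profiles: 54 have a profitable deviation, 10 do not.)

54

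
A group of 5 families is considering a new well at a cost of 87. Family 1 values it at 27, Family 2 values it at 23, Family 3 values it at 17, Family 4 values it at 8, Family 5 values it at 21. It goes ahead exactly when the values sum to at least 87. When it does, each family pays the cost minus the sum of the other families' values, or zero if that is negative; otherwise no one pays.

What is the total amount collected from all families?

52

Total value 96 ≥ cost 87, so it is built.
Family 1: others sum to 69; max(0, 87 - 69) = 18.
Family 2: others sum to 73; max(0, 87 - 73) = 14.
Family 3: others sum to 79; max(0, 87 - 79) = 8.
Family 4: others sum to 88; max(0, 87 - 88) = 0.
Family 5: others sum to 75; max(0, 87 - 75) = 12.
Total collected = 18 + 14 + 8 + 0 + 12 = 52.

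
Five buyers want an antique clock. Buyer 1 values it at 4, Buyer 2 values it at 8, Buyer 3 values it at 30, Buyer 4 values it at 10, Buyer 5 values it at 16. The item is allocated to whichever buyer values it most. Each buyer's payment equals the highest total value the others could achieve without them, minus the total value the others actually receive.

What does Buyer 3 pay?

16

Buyer 3 has the highest value and receives the item.
Without Buyer 3, the item would go to the next-highest value, 16, so the others could achieve 16.
With Buyer 3 present and winning, the others receive nothing, so their total is 0.
Payment = 16 - 0 = 16.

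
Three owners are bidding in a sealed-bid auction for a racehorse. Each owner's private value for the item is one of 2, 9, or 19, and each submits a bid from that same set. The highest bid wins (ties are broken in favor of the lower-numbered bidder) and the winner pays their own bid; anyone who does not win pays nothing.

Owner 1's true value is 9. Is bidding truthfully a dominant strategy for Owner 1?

Consider the case where Owner 2 bids 2 and Owner 3 bids 2.
Truthful bid 9: wins, pays 9, utility 9 - 9 = 0.
Bid 2 instead: wins, pays 2, utility 9 - 2 = 7.
Since 7 > 0, bidding 2 is strictly better here, so truthful bidding is not dominant.

No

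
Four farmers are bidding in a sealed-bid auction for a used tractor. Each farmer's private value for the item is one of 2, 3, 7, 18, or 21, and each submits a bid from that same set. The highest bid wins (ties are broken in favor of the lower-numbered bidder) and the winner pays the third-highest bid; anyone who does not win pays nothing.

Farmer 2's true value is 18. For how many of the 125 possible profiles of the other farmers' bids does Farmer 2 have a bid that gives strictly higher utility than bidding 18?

Others bid (2, 2, 21): truth gives 0; bid 21 gives 16 > 0. Violating.
Others bid (2, 3, 21): truth gives 0; bid 21 gives 15 > 0. Violating.
Others bid (2, 7, 21): truth gives 0; bid 21 gives 11 > 0. Violating.
Others bid (2, 21, 2): truth gives 0; bid 21 gives 16 > 0. Violating.
Others bid (2, 2, 2): truth gives 16; no alternative beats it.
Others bid (2, 2, 3): truth gives 16; no alternative beats it.
(Checking all 125 profiles: 27 have a profitable deviation, 98 do not.)

27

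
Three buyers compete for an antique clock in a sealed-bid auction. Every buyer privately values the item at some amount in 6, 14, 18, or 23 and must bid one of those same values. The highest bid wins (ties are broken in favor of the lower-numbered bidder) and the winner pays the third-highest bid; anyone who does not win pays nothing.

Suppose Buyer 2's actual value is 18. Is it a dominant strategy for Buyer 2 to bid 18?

Consider the case where Buyer 1 bids 6 and Buyer 3 bids 23.
Truthful bid 18: loses, pays 0, utility 0.
Bid 23 instead: wins, pays 6, utility 18 - 6 = 12.
Since 12 > 0, bidding 23 is strictly better here, so truthful bidding is not dominant.

No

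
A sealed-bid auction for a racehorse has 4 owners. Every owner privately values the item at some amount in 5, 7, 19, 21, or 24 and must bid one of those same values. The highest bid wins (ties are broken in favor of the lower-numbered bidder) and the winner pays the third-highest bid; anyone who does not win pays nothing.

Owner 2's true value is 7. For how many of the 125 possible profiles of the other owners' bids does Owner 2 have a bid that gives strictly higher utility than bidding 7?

9

Others bid (5, 5, 19): truth gives 0; bid 19 gives 2 > 0. Violating.
Others bid (5, 5, 21): truth gives 0; bid 21 gives 2 > 0. Violating.
Others bid (5, 5, 24): truth gives 0; bid 24 gives 2 > 0. Violating.
Others bid (5, 19, 5): truth gives 0; bid 19 gives 2 > 0. Violating.
Others bid (5, 5, 5): truth gives 2; no alternative beats it.
Others bid (5, 5, 7): truth gives 2; no alternative beats it.
(Checking all 125 profiles: 9 have a profitable deviation, 116 do not.)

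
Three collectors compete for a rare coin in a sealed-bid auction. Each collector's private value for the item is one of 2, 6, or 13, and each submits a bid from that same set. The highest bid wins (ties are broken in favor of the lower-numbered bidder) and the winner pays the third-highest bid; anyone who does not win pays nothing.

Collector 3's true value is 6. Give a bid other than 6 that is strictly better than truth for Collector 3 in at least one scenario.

Suppose Collector 1 bids 2 and Collector 2 bids 6.
Bid 6: loses, pays 0, utility 0.
Bid 13: wins, pays 2, utility 6 - 2 = 4.
So bidding 13 beats truth here (4 > 0).

13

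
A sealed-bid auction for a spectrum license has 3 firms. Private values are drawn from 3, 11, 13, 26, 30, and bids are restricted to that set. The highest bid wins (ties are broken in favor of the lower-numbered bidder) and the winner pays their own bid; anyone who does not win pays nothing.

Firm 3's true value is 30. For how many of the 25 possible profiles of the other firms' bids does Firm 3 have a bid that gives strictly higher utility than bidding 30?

Others bid (3, 3): truth gives 0; bid 11 gives 19 > 0. Violating.
Others bid (3, 11): truth gives 0; bid 13 gives 17 > 0. Violating.
Others bid (3, 13): truth gives 0; bid 26 gives 4 > 0. Violating.
Others bid (11, 3): truth gives 0; bid 13 gives 17 > 0. Violating.
Others bid (3, 26): truth gives 0; no alternative beats it.
Others bid (3, 30): truth gives 0; no alternative beats it.
(Checking all 25 profiles: 9 have a profitable deviation, 16 do not.)

9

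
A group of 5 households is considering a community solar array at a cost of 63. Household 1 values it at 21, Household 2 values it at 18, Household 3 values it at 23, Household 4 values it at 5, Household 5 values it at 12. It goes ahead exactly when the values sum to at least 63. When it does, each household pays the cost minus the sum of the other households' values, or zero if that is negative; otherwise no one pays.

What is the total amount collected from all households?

Total value 79 ≥ cost 63, so it is built.
Household 1: others sum to 58; max(0, 63 - 58) = 5.
Household 2: others sum to 61; max(0, 63 - 61) = 2.
Household 3: others sum to 56; max(0, 63 - 56) = 7.
Household 4: others sum to 74; max(0, 63 - 74) = 0.
Household 5: others sum to 67; max(0, 63 - 67) = 0.
Total collected = 5 + 2 + 7 + 0 + 0 = 14.

14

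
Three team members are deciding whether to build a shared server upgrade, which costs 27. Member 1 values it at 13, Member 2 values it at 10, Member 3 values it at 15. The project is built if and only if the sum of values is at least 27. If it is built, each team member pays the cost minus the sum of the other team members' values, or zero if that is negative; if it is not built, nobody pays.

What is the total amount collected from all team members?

Total value 38 ≥ cost 27, so it is built.
Member 1: others sum to 25; max(0, 27 - 25) = 2.
Member 2: others sum to 28; max(0, 27 - 28) = 0.
Member 3: others sum to 23; max(0, 27 - 23) = 4.
Total collected = 2 + 0 + 4 = 6.

6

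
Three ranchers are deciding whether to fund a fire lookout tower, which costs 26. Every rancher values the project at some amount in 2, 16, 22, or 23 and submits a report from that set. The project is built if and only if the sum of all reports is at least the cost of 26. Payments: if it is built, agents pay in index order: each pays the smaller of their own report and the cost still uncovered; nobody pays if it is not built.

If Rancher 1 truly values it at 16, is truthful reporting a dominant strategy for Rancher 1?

No

Consider the case where Rancher 2 reports 2 and Rancher 3 reports 22.
Truthful report 16: project built, pays 16, utility 16 - 16 = 0.
Report 2 instead: project built, pays 2, utility 16 - 2 = 14.
Since 14 > 0, reporting 2 is strictly better here, so truthful reporting is not dominant.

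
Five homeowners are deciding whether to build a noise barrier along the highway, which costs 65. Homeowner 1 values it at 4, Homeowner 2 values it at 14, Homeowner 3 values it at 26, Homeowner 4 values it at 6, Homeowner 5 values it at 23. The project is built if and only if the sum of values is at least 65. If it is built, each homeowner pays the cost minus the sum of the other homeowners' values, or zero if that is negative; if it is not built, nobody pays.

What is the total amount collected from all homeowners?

Total value 73 ≥ cost 65, so it is built.
Homeowner 1: others sum to 69; max(0, 65 - 69) = 0.
Homeowner 2: others sum to 59; max(0, 65 - 59) = 6.
Homeowner 3: others sum to 47; max(0, 65 - 47) = 18.
Homeowner 4: others sum to 67; max(0, 65 - 67) = 0.
Homeowner 5: others sum to 50; max(0, 65 - 50) = 15.
Total collected = 0 + 6 + 18 + 0 + 15 = 39.

39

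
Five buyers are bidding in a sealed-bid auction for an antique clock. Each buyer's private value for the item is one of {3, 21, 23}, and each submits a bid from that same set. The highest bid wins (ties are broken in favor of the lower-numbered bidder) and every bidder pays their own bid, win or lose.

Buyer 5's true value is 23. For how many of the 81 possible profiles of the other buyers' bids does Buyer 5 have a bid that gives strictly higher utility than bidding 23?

66

Others bid (3, 3, 3, 3): truth gives 0; bid 21 gives 2 > 0. Violating.
Others bid (3, 3, 3, 23): truth gives -23; bid 3 gives -3 > -23. Violating.
Others bid (3, 3, 21, 23): truth gives -23; bid 3 gives -3 > -23. Violating.
Others bid (3, 3, 23, 3): truth gives -23; bid 3 gives -3 > -23. Violating.
Others bid (3, 3, 3, 21): truth gives 0; no alternative beats it.
Others bid (3, 3, 21, 3): truth gives 0; no alternative beats it.
(Checking all 81 profiles: 66 have a profitable deviation, 15 do not.)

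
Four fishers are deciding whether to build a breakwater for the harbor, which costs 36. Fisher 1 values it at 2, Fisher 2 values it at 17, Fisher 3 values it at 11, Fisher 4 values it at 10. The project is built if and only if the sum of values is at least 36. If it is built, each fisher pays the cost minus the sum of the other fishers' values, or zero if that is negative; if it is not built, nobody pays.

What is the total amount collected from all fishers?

Total value 40 ≥ cost 36, so it is built.
Fisher 1: others sum to 38; max(0, 36 - 38) = 0.
Fisher 2: others sum to 23; max(0, 36 - 23) = 13.
Fisher 3: others sum to 29; max(0, 36 - 29) = 7.
Fisher 4: others sum to 30; max(0, 36 - 30) = 6.
Total collected = 0 + 13 + 7 + 6 = 26.

26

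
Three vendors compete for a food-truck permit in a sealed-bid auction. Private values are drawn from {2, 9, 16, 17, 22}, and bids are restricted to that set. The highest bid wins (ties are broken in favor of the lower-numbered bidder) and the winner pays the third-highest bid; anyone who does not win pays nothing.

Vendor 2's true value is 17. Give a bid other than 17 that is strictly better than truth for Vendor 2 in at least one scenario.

Suppose Vendor 1 bids 2 and Vendor 3 bids 22.
Bid 17: loses, pays 0, utility 0.
Bid 22: wins, pays 2, utility 17 - 2 = 15.
So bidding 22 beats truth here (15 > 0).

22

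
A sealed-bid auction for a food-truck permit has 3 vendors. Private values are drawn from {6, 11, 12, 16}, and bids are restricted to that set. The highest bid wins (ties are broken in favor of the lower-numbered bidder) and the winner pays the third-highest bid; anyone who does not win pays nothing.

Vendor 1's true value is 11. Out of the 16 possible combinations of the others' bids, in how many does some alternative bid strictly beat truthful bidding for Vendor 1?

4

Others bid (6, 12): truth gives 0; bid 12 gives 5 > 0. Violating.
Others bid (6, 16): truth gives 0; bid 16 gives 5 > 0. Violating.
Others bid (12, 6): truth gives 0; bid 12 gives 5 > 0. Violating.
Others bid (16, 6): truth gives 0; bid 16 gives 5 > 0. Violating.
Others bid (6, 6): truth gives 5; no alternative beats it.
Others bid (6, 11): truth gives 5; no alternative beats it.
(Checking all 16 profiles: 4 have a profitable deviation, 12 do not.)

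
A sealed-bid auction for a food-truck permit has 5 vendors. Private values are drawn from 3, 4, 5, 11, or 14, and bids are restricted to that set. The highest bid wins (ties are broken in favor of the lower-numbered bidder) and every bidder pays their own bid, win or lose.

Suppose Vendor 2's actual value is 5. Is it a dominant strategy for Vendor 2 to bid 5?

Consider the case where Vendor 1 bids 3, Vendor 3 bids 3, Vendor 4 bids 3 and Vendor 5 bids 3.
Truthful bid 5: wins, pays 5, utility 5 - 5 = 0.
Bid 4 instead: wins, pays 4, utility 5 - 4 = 1.
Since 1 > 0, bidding 4 is strictly better here, so truthful bidding is not dominant.

No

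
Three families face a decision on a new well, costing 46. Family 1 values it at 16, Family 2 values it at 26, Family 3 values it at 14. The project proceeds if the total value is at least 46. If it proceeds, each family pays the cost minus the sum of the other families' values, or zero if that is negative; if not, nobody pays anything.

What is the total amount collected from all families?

26

Total value 56 ≥ cost 46, so it is built.
Family 1: others sum to 40; max(0, 46 - 40) = 6.
Family 2: others sum to 30; max(0, 46 - 30) = 16.
Family 3: others sum to 42; max(0, 46 - 42) = 4.
Total collected = 6 + 16 + 4 = 26.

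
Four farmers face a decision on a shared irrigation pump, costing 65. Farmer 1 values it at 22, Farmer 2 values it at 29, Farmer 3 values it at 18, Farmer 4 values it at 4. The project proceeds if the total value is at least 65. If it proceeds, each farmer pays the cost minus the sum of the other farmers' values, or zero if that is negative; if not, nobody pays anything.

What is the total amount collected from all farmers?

Total value 73 ≥ cost 65, so it is built.
Farmer 1: others sum to 51; max(0, 65 - 51) = 14.
Farmer 2: others sum to 44; max(0, 65 - 44) = 21.
Farmer 3: others sum to 55; max(0, 65 - 55) = 10.
Farmer 4: others sum to 69; max(0, 65 - 69) = 0.
Total collected = 14 + 21 + 10 + 0 = 45.

45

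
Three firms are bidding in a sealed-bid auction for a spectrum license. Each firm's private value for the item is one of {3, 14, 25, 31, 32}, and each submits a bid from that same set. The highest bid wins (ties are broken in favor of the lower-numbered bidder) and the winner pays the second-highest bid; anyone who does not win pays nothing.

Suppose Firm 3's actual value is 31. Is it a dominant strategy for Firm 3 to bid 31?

Yes

Check each profile of the others' bids and compare truth against every alternative bid.
Others bid (3, 3): truth gives 28, best alternative gives 28.
Others bid (3, 14): truth gives 17, best alternative gives 17.
Others bid (14, 3): truth gives 17, best alternative gives 17.
Others bid (14, 14): truth gives 17, best alternative gives 17.
Others bid (3, 25): truth gives 6, best alternative gives 6.
Others bid (14, 25): truth gives 6, best alternative gives 6.
(Remaining 19 profiles checked similarly; truth is weakly best in each.)
In every case the truthful bid is at least as good as any alternative, so it is a dominant strategy.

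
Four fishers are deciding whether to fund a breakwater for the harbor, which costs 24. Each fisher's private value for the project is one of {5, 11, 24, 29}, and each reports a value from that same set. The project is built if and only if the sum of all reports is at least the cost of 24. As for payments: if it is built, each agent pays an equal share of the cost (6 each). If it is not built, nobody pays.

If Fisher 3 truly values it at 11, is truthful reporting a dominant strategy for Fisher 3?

Check each profile of the others' reports and compare truth against every alternative report.
Others report (5, 5, 5): truth gives 5, best alternative gives 5.
Others report (5, 5, 11): truth gives 5, best alternative gives 5.
Others report (5, 5, 24): truth gives 5, best alternative gives 5.
Others report (5, 5, 29): truth gives 5, best alternative gives 5.
Others report (5, 11, 5): truth gives 5, best alternative gives 5.
Others report (5, 11, 11): truth gives 5, best alternative gives 5.
(Remaining 58 profiles checked similarly; truth is weakly best in each.)
In every case the truthful report is at least as good as any alternative, so it is a dominant strategy.

Yes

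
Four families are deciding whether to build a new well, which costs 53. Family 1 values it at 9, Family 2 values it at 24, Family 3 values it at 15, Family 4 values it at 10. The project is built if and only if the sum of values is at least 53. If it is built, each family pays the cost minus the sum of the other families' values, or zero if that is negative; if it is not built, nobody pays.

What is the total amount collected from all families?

38

Total value 58 ≥ cost 53, so it is built.
Family 1: others sum to 49; max(0, 53 - 49) = 4.
Family 2: others sum to 34; max(0, 53 - 34) = 19.
Family 3: others sum to 43; max(0, 53 - 43) = 10.
Family 4: others sum to 48; max(0, 53 - 48) = 5.
Total collected = 4 + 19 + 10 + 5 = 38.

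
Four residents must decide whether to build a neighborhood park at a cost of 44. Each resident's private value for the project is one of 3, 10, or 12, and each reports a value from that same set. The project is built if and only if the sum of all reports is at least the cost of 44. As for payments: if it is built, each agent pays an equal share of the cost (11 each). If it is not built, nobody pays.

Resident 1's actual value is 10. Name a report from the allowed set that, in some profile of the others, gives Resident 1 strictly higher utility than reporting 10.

3

Suppose Resident 2 reports 10, Resident 3 reports 12 and Resident 4 reports 12.
Report 10: project built, pays 11, utility 10 - 11 = -1.
Report 3: project not built, utility 0.
So reporting 3 beats truth here (0 > -1).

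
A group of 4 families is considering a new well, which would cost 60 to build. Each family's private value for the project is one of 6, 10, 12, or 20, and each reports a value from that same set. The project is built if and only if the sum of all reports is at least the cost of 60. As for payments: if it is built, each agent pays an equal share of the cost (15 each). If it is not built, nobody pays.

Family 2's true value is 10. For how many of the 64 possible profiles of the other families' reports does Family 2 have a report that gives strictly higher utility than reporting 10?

6

Others report (10, 20, 20): truth gives -5; report 6 gives 0 > -5. Violating.
Others report (12, 20, 20): truth gives -5; report 6 gives 0 > -5. Violating.
Others report (20, 10, 20): truth gives -5; report 6 gives 0 > -5. Violating.
Others report (20, 12, 20): truth gives -5; report 6 gives 0 > -5. Violating.
Others report (6, 6, 6): truth gives 0; no alternative beats it.
Others report (6, 6, 10): truth gives 0; no alternative beats it.
(Checking all 64 profiles: 6 have a profitable deviation, 58 do not.)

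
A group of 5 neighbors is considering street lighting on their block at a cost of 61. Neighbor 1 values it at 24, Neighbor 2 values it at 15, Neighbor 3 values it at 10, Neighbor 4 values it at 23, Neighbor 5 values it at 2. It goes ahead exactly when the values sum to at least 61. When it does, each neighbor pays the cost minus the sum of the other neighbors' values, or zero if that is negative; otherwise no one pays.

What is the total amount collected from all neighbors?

23

Total value 74 ≥ cost 61, so it is built.
Neighbor 1: others sum to 50; max(0, 61 - 50) = 11.
Neighbor 2: others sum to 59; max(0, 61 - 59) = 2.
Neighbor 3: others sum to 64; max(0, 61 - 64) = 0.
Neighbor 4: others sum to 51; max(0, 61 - 51) = 10.
Neighbor 5: others sum to 72; max(0, 61 - 72) = 0.
Total collected = 11 + 2 + 0 + 10 + 0 = 23.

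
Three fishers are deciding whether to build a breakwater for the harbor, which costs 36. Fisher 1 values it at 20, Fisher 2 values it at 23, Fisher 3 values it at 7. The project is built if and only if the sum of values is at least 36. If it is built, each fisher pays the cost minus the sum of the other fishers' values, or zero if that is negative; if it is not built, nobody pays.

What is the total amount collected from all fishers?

Total value 50 ≥ cost 36, so it is built.
Fisher 1: others sum to 30; max(0, 36 - 30) = 6.
Fisher 2: others sum to 27; max(0, 36 - 27) = 9.
Fisher 3: others sum to 43; max(0, 36 - 43) = 0.
Total collected = 6 + 9 + 0 = 15.

15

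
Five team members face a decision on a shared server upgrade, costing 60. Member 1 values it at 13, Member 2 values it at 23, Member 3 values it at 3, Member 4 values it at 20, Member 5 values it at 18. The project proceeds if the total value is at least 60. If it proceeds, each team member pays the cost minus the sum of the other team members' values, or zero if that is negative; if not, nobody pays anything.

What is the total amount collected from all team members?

10

Total value 77 ≥ cost 60, so it is built.
Member 1: others sum to 64; max(0, 60 - 64) = 0.
Member 2: others sum to 54; max(0, 60 - 54) = 6.
Member 3: others sum to 74; max(0, 60 - 74) = 0.
Member 4: others sum to 57; max(0, 60 - 57) = 3.
Member 5: others sum to 59; max(0, 60 - 59) = 1.
Total collected = 0 + 6 + 0 + 3 + 1 = 10.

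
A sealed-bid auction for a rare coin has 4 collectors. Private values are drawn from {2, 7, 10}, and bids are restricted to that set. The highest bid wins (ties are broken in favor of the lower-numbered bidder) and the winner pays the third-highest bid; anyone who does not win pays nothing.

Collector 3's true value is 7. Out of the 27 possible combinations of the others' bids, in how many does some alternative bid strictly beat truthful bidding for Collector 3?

3

Others bid (2, 2, 10): truth gives 0; bid 10 gives 5 > 0. Violating.
Others bid (2, 7, 2): truth gives 0; bid 10 gives 5 > 0. Violating.
Others bid (7, 2, 2): truth gives 0; bid 10 gives 5 > 0. Violating.
Others bid (2, 2, 2): truth gives 5; no alternative beats it.
Others bid (2, 2, 7): truth gives 5; no alternative beats it.
(Checking all 27 profiles: 3 have a profitable deviation, 24 do not.)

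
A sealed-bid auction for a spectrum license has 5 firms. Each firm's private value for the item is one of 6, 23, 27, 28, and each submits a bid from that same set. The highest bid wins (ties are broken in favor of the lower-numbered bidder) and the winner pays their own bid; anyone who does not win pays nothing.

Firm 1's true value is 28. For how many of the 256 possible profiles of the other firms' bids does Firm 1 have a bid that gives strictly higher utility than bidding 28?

81

Others bid (6, 6, 6, 6): truth gives 0; bid 6 gives 22 > 0. Violating.
Others bid (6, 6, 6, 23): truth gives 0; bid 23 gives 5 > 0. Violating.
Others bid (6, 6, 6, 27): truth gives 0; bid 27 gives 1 > 0. Violating.
Others bid (6, 6, 23, 6): truth gives 0; bid 23 gives 5 > 0. Violating.
Others bid (6, 6, 6, 28): truth gives 0; no alternative beats it.
Others bid (6, 6, 23, 28): truth gives 0; no alternative beats it.
(Checking all 256 profiles: 81 have a profitable deviation, 175 do not.)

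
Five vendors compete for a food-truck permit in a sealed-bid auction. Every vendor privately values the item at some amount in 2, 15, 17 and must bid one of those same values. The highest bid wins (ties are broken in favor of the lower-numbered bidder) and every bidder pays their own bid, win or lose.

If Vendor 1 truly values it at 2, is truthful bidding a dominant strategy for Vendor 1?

Yes

Check each profile of the others' bids and compare truth against every alternative bid.
Others bid (2, 2, 2, 2): truth gives 0, best alternative gives -13.
Others bid (2, 2, 2, 17): truth gives -2, best alternative gives -15.
Others bid (2, 2, 15, 17): truth gives -2, best alternative gives -15.
Others bid (2, 2, 17, 2): truth gives -2, best alternative gives -15.
Others bid (2, 2, 17, 15): truth gives -2, best alternative gives -15.
Others bid (2, 2, 17, 17): truth gives -2, best alternative gives -15.
(Remaining 75 profiles checked similarly; truth is weakly best in each.)
In every case the truthful bid is at least as good as any alternative, so it is a dominant strategy.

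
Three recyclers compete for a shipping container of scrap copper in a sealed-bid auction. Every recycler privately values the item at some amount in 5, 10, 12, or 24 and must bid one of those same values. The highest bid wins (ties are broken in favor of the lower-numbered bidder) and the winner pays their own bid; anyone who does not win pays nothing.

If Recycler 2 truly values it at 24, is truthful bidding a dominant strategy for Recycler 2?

No

Consider the case where Recycler 1 bids 5 and Recycler 3 bids 5.
Truthful bid 24: wins, pays 24, utility 24 - 24 = 0.
Bid 10 instead: wins, pays 10, utility 24 - 10 = 14.
Since 14 > 0, bidding 10 is strictly better here, so truthful bidding is not dominant.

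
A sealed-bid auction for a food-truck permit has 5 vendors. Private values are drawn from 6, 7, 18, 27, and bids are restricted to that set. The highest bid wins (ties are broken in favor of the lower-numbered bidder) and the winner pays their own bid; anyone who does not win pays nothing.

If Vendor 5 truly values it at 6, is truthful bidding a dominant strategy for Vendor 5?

Yes

Check each profile of the others' bids and compare truth against every alternative bid.
Others bid (6, 6, 6, 6): truth gives 0, best alternative gives -1.
Others bid (6, 6, 6, 7): truth gives 0, best alternative gives 0.
Others bid (6, 6, 6, 18): truth gives 0, best alternative gives 0.
Others bid (6, 6, 6, 27): truth gives 0, best alternative gives 0.
Others bid (6, 6, 7, 6): truth gives 0, best alternative gives 0.
Others bid (6, 6, 7, 7): truth gives 0, best alternative gives 0.
(Remaining 250 profiles checked similarly; truth is weakly best in each.)
In every case the truthful bid is at least as good as any alternative, so it is a dominant strategy.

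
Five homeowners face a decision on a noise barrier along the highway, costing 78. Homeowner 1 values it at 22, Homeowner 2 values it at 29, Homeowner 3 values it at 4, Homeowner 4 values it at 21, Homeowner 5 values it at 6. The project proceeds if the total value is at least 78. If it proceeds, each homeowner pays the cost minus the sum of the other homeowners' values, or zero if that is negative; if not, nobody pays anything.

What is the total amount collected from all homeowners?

62

Total value 82 ≥ cost 78, so it is built.
Homeowner 1: others sum to 60; max(0, 78 - 60) = 18.
Homeowner 2: others sum to 53; max(0, 78 - 53) = 25.
Homeowner 3: others sum to 78; max(0, 78 - 78) = 0.
Homeowner 4: others sum to 61; max(0, 78 - 61) = 17.
Homeowner 5: others sum to 76; max(0, 78 - 76) = 2.
Total collected = 18 + 25 + 0 + 17 + 2 = 62.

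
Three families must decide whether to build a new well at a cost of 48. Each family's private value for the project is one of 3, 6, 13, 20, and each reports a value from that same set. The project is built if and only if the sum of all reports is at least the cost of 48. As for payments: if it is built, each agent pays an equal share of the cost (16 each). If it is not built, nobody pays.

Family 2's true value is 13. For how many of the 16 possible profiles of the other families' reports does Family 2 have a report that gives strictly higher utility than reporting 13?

Others report (20, 20): truth gives -3; report 3 gives 0 > -3. Violating.
Others report (3, 3): truth gives 0; no alternative beats it.
Others report (3, 6): truth gives 0; no alternative beats it.
(Checking all 16 profiles: 1 has a profitable deviation, 15 do not.)

1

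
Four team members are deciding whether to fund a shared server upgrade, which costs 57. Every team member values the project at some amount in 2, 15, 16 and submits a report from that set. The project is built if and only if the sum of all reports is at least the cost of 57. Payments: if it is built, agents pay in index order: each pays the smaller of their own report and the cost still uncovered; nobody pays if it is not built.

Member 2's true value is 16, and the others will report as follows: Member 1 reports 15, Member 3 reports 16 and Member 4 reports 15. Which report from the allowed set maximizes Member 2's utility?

Report 2: project not built, utility 0.
Report 15: project built, pays 15, utility 16 - 15 = 1.
Report 16: project built, pays 16, utility 16 - 16 = 0.
The best choice is 15 with utility 1.

15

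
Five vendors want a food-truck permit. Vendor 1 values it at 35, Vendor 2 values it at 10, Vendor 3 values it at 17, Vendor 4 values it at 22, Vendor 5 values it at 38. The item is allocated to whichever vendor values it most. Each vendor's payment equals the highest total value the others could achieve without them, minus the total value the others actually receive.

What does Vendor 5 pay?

35

Vendor 5 has the highest value and receives the item.
Without Vendor 5, the item would go to the next-highest value, 35, so the others could achieve 35.
With Vendor 5 present and winning, the others receive nothing, so their total is 0.
Payment = 35 - 0 = 35.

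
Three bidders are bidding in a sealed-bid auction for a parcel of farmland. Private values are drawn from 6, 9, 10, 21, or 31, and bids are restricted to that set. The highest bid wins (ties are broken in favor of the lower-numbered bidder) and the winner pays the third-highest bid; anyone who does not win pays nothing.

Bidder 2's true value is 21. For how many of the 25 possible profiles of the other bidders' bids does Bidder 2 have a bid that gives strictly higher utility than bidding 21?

Others bid (6, 31): truth gives 0; bid 31 gives 15 > 0. Violating.
Others bid (9, 31): truth gives 0; bid 31 gives 12 > 0. Violating.
Others bid (10, 31): truth gives 0; bid 31 gives 11 > 0. Violating.
Others bid (21, 6): truth gives 0; bid 31 gives 15 > 0. Violating.
Others bid (6, 6): truth gives 15; no alternative beats it.
Others bid (6, 9): truth gives 15; no alternative beats it.
(Checking all 25 profiles: 6 have a profitable deviation, 19 do not.)

6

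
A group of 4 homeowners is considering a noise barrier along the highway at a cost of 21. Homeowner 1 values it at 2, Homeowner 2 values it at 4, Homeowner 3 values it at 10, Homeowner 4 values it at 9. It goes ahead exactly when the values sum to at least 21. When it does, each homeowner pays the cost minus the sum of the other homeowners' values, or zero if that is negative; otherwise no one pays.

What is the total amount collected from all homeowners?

11

Total value 25 ≥ cost 21, so it is built.
Homeowner 1: others sum to 23; max(0, 21 - 23) = 0.
Homeowner 2: others sum to 21; max(0, 21 - 21) = 0.
Homeowner 3: others sum to 15; max(0, 21 - 15) = 6.
Homeowner 4: others sum to 16; max(0, 21 - 16) = 5.
Total collected = 0 + 0 + 6 + 5 = 11.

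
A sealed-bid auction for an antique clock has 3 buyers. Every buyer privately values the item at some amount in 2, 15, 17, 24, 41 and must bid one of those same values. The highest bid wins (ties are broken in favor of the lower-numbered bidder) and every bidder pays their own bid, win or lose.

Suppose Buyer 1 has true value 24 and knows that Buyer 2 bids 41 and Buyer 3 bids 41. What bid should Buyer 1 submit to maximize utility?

Bid 2: loses but pays 2, utility -2.
Bid 15: loses but pays 15, utility -15.
Bid 17: loses but pays 17, utility -17.
Bid 24: loses but pays 24, utility -24.
Bid 41: wins, pays 41, utility 24 - 41 = -17.
The best choice is 2 with utility -2.

2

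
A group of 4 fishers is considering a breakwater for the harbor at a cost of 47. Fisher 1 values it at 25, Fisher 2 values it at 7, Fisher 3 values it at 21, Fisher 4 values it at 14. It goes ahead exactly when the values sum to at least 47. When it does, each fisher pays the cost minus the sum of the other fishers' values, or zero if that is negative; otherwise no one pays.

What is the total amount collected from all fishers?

Total value 67 ≥ cost 47, so it is built.
Fisher 1: others sum to 42; max(0, 47 - 42) = 5.
Fisher 2: others sum to 60; max(0, 47 - 60) = 0.
Fisher 3: others sum to 46; max(0, 47 - 46) = 1.
Fisher 4: others sum to 53; max(0, 47 - 53) = 0.
Total collected = 5 + 0 + 1 + 0 = 6.

6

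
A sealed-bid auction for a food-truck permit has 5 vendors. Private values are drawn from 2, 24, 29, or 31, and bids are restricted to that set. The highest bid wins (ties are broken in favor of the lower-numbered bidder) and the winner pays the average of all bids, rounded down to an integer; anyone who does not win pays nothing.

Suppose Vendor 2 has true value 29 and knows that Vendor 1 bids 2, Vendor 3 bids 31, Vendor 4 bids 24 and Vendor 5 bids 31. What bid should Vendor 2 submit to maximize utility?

31

Bid 2: loses, pays 0, utility 0.
Bid 24: loses, pays 0, utility 0.
Bid 29: loses, pays 0, utility 0.
Bid 31: wins, pays 23, utility 29 - 23 = 6.
The best choice is 31 with utility 6.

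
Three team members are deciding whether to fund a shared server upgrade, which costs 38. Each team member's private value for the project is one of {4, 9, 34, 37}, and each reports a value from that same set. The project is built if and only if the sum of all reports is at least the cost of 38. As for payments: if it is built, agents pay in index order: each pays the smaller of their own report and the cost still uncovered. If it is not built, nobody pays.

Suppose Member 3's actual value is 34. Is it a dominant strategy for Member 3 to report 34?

Yes

Check each profile of the others' reports and compare truth against every alternative report.
Others report (4, 34): truth gives 34, best alternative gives 34.
Others report (4, 37): truth gives 34, best alternative gives 34.
Others report (9, 34): truth gives 34, best alternative gives 34.
Others report (9, 37): truth gives 34, best alternative gives 34.
Others report (34, 4): truth gives 34, best alternative gives 34.
Others report (34, 9): truth gives 34, best alternative gives 34.
(Remaining 10 profiles checked similarly; truth is weakly best in each.)
In every case the truthful report is at least as good as any alternative, so it is a dominant strategy.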